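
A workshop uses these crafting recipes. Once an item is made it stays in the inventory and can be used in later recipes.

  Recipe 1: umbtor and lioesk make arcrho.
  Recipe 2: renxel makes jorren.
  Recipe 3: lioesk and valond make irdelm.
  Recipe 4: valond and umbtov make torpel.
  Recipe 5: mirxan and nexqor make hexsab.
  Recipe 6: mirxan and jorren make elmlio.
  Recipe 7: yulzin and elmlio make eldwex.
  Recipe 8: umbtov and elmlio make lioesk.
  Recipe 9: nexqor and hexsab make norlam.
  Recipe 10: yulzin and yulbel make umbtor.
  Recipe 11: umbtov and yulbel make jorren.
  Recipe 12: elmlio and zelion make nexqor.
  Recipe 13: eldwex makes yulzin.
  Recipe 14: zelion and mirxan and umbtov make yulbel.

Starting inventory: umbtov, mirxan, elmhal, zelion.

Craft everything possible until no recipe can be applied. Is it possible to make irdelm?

No

irdelm would need lioesk and valond (Recipe 3), but valond is never obtained.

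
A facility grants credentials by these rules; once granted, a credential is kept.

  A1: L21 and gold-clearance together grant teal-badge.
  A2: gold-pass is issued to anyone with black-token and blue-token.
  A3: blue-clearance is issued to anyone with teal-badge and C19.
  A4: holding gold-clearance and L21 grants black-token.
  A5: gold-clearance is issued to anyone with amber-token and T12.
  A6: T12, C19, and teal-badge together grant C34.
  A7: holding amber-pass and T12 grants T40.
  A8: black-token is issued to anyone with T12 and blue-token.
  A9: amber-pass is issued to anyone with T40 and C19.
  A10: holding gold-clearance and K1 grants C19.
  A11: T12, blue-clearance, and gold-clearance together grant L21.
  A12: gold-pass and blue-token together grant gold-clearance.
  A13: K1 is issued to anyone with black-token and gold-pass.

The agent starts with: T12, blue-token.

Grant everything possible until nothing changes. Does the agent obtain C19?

Holding T12 and blue-token grants black-token (A8).
Holding black-token and blue-token grants gold-pass (A2).
Holding black-token and gold-pass grants K1 (A13).
Holding gold-pass and blue-token grants gold-clearance (A12).
Holding gold-clearance and K1 grants C19 (A10).

Yes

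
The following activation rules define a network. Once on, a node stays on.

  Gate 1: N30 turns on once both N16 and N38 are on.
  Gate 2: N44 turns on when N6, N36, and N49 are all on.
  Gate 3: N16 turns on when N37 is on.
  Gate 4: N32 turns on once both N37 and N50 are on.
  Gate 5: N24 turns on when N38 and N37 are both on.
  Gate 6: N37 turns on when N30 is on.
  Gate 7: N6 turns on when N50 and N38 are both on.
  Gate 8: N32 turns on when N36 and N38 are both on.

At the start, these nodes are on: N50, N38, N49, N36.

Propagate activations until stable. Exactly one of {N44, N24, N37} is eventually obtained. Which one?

N44

Gate 7: N50 and N38 on → N6 on.
N6, N36, and N49 are on, so N44 turns on (Gate 2).
N24 would need N38 and N37 (Gate 5), but N37 never turns on. N37 would need N30 (Gate 6), but N30 never turns on.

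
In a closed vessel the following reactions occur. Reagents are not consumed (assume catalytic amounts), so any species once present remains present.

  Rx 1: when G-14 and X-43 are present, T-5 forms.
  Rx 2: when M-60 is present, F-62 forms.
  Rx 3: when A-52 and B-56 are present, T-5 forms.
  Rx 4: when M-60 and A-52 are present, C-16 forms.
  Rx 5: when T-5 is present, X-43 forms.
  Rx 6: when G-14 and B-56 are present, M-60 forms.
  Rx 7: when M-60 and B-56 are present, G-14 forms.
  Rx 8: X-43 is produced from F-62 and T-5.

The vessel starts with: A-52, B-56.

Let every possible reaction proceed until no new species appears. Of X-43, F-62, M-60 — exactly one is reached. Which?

A-52 and B-56 present → T-5 forms (Rx 3).
T-5 present → X-43 forms (Rx 5).
M-60 would need G-14 and B-56 (Rx 6), but G-14 never forms. F-62 would need M-60 (Rx 2), but M-60 never forms.

X-43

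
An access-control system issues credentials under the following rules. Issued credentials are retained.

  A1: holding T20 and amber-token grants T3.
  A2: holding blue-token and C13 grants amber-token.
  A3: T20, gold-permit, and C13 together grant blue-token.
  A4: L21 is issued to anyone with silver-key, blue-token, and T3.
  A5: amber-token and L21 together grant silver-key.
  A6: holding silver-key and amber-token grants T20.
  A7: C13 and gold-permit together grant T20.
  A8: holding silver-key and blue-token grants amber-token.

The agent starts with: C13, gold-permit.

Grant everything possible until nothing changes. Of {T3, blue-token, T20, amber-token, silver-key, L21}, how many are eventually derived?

4

Holding C13 and gold-permit grants T20 (A7).
Holding T20, gold-permit, and C13 grants blue-token (A3).
Holding blue-token and C13 grants amber-token (A2).
Holding T20 and amber-token grants T3 (A1).
T3: reached.
blue-token: reached.
T20: reached.
amber-token: reached.
silver-key would need amber-token and L21 (A5), but L21 is never granted.
L21 would need silver-key, blue-token, and T3 (A4), but silver-key is never granted.
Reached: T3, blue-token, T20, and amber-token — 4 of the 6.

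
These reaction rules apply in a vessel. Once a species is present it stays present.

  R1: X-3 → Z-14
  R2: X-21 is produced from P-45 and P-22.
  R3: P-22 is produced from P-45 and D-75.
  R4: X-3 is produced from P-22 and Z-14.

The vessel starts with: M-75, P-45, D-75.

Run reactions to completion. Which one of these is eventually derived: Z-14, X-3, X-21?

X-21

P-45 and D-75 present → P-22 forms (R3).
P-45 and P-22 present → X-21 forms (R2).
Z-14 would need X-3 (R1), but X-3 never forms. X-3 would need P-22 and Z-14 (R4), but Z-14 never forms.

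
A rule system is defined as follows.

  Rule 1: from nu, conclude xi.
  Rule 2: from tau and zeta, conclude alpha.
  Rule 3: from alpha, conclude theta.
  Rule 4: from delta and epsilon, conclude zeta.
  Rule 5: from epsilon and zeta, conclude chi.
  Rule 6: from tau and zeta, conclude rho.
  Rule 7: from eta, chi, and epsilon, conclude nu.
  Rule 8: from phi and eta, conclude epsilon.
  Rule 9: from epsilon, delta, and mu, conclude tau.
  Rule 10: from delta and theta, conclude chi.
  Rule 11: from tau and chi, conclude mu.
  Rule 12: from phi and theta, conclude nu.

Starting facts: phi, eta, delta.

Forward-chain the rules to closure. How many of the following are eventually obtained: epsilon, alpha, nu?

2

From phi and eta, Rule 8 gives epsilon.
From delta and epsilon, Rule 4 gives zeta.
From epsilon and zeta, Rule 5 gives chi.
From eta, chi, and epsilon, Rule 7 gives nu.
epsilon: reached.
alpha would need tau and zeta (Rule 2), but tau is never established.
nu: reached.
Reached: epsilon and nu — 2 of the 3.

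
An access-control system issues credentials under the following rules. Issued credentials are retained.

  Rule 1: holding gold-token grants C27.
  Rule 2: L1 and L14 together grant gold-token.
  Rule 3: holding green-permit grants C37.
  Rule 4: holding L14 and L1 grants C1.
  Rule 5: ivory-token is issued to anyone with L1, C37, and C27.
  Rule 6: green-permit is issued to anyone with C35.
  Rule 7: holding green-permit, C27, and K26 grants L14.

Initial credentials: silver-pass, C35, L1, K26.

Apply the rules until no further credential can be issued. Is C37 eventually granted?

Yes

Holding C35 grants green-permit (Rule 6).
Holding green-permit grants C37 (Rule 3).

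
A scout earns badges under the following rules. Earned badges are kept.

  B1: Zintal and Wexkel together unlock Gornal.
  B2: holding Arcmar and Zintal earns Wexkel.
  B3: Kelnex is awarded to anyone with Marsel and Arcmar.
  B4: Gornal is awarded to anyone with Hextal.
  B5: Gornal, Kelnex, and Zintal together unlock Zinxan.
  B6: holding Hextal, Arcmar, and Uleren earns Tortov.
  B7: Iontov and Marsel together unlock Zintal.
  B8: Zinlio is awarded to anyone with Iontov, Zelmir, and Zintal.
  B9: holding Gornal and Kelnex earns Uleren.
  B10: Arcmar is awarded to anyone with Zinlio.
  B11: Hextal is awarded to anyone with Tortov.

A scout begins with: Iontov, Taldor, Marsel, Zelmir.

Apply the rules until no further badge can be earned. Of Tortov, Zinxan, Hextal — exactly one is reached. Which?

With Iontov and Marsel, Zintal is earned (B7).
With Iontov, Zelmir, and Zintal, Zinlio is earned (B8).
With Zinlio, Arcmar is earned (B10).
With Marsel and Arcmar, Kelnex is earned (B3).
With Arcmar and Zintal, Wexkel is earned (B2).
With Zintal and Wexkel, Gornal is earned (B1).
With Gornal, Kelnex, and Zintal, Zinxan is earned (B5).
Hextal would need Tortov (B11), but Tortov is never earned. Tortov would need Hextal, Arcmar, and Uleren (B6), but Hextal is never earned.

Zinxan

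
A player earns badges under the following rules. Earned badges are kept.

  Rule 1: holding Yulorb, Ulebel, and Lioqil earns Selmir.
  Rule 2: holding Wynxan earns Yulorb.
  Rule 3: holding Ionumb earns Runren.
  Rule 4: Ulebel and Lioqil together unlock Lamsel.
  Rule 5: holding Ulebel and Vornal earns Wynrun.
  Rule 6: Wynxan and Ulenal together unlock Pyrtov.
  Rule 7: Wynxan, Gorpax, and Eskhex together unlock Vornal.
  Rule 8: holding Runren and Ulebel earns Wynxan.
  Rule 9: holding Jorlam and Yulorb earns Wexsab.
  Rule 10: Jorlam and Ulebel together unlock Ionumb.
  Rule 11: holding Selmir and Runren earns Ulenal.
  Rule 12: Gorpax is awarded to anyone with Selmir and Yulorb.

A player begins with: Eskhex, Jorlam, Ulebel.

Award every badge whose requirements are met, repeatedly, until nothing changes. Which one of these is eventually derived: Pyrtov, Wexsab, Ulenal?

Wexsab

With Jorlam and Ulebel, Ionumb is earned (Rule 10).
With Ionumb, Runren is earned (Rule 3).
With Runren and Ulebel, Wynxan is earned (Rule 8).
With Wynxan, Yulorb is earned (Rule 2).
With Jorlam and Yulorb, Wexsab is earned (Rule 9).
Pyrtov would need Wynxan and Ulenal (Rule 6), but Ulenal is never earned. Ulenal would need Selmir and Runren (Rule 11), but Selmir is never earned.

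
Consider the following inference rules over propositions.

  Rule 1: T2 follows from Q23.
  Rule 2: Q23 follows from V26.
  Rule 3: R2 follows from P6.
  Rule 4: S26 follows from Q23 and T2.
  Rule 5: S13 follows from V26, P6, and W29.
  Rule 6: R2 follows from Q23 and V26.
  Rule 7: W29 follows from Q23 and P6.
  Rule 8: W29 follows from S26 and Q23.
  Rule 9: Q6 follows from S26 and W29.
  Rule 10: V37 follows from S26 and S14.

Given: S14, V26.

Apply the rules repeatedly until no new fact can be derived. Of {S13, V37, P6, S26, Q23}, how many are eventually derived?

From V26, Rule 2 gives Q23.
Q23 holds, so T2 follows (Rule 1).
From Q23 and T2, Rule 4 gives S26.
S26 and S14 hold, so V37 follows (Rule 10).
S13 would need V26, P6, and W29 (Rule 5), but P6 is never established.
V37: reached.
No rule produces P6, and it is not given.
S26: reached.
Q23: reached.
Reached: V37, S26, and Q23 — 3 of the 5.

3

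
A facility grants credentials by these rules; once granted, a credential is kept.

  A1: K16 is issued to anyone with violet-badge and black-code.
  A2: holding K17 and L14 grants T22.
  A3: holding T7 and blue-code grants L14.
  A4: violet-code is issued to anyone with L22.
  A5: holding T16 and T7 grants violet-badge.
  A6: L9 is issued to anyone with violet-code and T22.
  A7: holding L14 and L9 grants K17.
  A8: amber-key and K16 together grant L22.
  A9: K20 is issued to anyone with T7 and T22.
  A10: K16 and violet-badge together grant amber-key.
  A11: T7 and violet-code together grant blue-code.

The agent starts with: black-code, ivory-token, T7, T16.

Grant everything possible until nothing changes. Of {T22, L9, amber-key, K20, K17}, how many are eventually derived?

1

Holding T16 and T7 grants violet-badge (A5).
Holding violet-badge and black-code grants K16 (A1).
Holding K16 and violet-badge grants amber-key (A10).
T22 would need K17 and L14 (A2), but K17 is never granted.
L9 would need violet-code and T22 (A6), but T22 is never granted.
amber-key: reached.
K20 would need T7 and T22 (A9), but T22 is never granted.
K17 would need L14 and L9 (A7), but L9 is never granted.
Reached: amber-key — 1 of the 5.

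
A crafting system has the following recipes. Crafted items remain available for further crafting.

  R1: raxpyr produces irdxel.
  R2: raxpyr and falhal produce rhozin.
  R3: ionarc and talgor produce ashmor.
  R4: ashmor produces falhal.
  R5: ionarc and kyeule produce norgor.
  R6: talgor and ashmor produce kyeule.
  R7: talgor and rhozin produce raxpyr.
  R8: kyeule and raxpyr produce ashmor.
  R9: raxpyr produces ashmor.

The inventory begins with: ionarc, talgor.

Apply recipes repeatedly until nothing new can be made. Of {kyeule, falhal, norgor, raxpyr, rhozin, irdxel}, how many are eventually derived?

ionarc and talgor → ashmor (R3).
talgor and ashmor → kyeule (R6).
ashmor → falhal (R4).
Using R5, ionarc and kyeule make norgor.
kyeule: reached.
falhal: reached.
norgor: reached.
raxpyr would need talgor and rhozin (R7), but rhozin is never obtained.
rhozin would need raxpyr and falhal (R2), but raxpyr is never obtained.
irdxel would need raxpyr (R1), but raxpyr is never obtained.
Reached: kyeule, falhal, and norgor — 3 of the 6.

3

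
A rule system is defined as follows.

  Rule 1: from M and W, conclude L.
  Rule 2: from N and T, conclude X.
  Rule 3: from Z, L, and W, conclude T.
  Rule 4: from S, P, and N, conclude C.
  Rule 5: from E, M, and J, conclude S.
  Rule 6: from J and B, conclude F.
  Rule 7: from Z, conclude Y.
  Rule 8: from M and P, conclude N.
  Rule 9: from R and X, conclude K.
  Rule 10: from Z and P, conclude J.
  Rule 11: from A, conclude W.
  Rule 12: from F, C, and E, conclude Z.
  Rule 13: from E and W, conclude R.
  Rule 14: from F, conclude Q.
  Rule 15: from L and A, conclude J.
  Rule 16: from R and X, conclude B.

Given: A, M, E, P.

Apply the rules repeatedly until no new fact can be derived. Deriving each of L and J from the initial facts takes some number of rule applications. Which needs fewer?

L: From A, Rule 11 gives W. M and W hold, so L follows (Rule 1). [2 rule applications]
J: From A, Rule 11 gives W. M and W hold, so L follows (Rule 1). From L and A, Rule 15 gives J. [3 rule applications]
L needs fewer.

L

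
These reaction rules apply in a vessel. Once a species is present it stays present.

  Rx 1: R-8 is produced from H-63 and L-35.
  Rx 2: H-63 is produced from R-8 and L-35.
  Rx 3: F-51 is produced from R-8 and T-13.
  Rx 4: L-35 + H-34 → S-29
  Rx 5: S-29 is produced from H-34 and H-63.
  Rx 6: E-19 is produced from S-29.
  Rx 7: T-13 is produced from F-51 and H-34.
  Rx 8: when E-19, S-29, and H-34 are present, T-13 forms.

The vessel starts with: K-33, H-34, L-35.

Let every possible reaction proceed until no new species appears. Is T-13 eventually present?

L-35 and H-34 present → S-29 forms (Rx 4).
S-29 present → E-19 forms (Rx 6).
E-19, S-29, and H-34 present → T-13 forms (Rx 8).

Yes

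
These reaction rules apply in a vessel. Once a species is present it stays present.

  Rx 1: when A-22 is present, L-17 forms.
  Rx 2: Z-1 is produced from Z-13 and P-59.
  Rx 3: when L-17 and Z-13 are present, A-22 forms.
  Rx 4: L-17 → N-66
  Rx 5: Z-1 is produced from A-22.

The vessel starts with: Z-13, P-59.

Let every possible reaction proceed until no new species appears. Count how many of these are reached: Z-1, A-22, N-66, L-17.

1

Z-13 and P-59 present → Z-1 forms (Rx 2).
Z-1: reached.
A-22 would need L-17 and Z-13 (Rx 3), but L-17 never forms.
N-66 would need L-17 (Rx 4), but L-17 never forms.
L-17 would need A-22 (Rx 1), but A-22 never forms.
Reached: Z-1 — 1 of the 4.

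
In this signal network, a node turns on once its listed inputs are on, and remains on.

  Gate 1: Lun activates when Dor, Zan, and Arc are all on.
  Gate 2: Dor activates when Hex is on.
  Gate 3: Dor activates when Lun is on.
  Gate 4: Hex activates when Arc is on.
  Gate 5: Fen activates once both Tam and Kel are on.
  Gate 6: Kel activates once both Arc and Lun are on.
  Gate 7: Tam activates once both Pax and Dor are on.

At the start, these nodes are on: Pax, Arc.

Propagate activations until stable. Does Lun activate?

No

Lun would need Dor, Zan, and Arc (Gate 1), but Zan never turns on.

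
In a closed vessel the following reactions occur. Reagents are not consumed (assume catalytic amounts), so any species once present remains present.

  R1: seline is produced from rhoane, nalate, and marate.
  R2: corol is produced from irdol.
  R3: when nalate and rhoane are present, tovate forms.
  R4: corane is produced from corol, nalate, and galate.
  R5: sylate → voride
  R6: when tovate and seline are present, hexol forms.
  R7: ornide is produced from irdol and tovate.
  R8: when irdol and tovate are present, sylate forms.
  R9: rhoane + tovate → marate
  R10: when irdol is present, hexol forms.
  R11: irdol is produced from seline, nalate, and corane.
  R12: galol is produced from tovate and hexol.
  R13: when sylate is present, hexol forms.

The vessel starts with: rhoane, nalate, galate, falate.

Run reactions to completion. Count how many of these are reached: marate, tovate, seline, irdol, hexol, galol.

5

nalate and rhoane present → tovate forms (R3).
rhoane and tovate present → marate forms (R9).
rhoane, nalate, and marate present → seline forms (R1).
tovate and seline present → hexol forms (R6).
tovate and hexol present → galol forms (R12).
marate: reached.
tovate: reached.
seline: reached.
irdol would need seline, nalate, and corane (R11), but corane never forms.
hexol: reached.
galol: reached.
Reached: marate, tovate, seline, hexol, and galol — 5 of the 6.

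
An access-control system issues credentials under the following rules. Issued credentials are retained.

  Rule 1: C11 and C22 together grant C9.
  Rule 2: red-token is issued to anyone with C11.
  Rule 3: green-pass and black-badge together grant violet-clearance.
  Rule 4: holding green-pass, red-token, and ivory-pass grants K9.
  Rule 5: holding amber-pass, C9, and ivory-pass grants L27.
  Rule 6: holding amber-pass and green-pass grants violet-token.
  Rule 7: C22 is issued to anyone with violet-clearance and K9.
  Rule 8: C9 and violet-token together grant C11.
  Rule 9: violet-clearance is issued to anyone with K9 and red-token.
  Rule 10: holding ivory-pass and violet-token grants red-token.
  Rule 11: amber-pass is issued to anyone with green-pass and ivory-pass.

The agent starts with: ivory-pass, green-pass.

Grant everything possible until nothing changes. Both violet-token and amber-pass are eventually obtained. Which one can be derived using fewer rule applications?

amber-pass: Holding green-pass and ivory-pass grants amber-pass (Rule 11). [1 rule application]
violet-token: Holding green-pass and ivory-pass grants amber-pass (Rule 11). Holding amber-pass and green-pass grants violet-token (Rule 6). [2 rule applications]
amber-pass needs fewer.

amber-pass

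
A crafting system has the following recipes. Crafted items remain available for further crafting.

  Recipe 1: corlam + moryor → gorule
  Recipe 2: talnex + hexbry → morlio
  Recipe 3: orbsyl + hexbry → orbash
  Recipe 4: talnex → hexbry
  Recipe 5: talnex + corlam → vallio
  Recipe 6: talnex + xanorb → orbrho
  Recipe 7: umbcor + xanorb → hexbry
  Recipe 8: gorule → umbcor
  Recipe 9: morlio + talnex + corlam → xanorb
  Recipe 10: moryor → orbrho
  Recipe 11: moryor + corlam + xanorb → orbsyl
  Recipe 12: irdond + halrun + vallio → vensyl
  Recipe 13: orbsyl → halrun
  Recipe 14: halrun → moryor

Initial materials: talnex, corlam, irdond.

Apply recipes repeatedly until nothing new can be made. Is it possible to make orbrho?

talnex → hexbry (Recipe 4).
Using Recipe 2, talnex and hexbry make morlio.
morlio + talnex + corlam → xanorb (Recipe 9).
Using Recipe 6, talnex and xanorb make orbrho.

Yes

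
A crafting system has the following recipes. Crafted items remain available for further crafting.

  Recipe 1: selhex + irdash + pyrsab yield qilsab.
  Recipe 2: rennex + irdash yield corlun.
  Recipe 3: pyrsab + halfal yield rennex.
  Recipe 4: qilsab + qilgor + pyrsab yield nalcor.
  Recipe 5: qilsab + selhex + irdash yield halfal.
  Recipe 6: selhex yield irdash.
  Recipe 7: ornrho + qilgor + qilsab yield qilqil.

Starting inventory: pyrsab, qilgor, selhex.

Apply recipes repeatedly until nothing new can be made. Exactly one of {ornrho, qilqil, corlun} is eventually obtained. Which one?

corlun

Using Recipe 6, selhex makes irdash.
Using Recipe 1, selhex, irdash, and pyrsab make qilsab.
qilsab + selhex + irdash → halfal (Recipe 5).
pyrsab + halfal → rennex (Recipe 3).
rennex + irdash → corlun (Recipe 2).
No rule produces ornrho, and it is not given. qilqil would need ornrho, qilgor, and qilsab (Recipe 7), but ornrho is never obtained.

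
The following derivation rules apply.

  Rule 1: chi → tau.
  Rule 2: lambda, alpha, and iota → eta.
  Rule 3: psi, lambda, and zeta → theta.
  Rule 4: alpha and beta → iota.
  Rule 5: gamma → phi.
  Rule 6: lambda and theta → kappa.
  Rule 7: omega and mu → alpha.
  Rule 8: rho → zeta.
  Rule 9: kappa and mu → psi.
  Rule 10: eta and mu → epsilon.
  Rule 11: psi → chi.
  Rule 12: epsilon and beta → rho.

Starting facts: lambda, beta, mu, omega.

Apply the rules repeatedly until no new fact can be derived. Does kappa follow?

No

kappa would need lambda and theta (Rule 6), but theta is never established.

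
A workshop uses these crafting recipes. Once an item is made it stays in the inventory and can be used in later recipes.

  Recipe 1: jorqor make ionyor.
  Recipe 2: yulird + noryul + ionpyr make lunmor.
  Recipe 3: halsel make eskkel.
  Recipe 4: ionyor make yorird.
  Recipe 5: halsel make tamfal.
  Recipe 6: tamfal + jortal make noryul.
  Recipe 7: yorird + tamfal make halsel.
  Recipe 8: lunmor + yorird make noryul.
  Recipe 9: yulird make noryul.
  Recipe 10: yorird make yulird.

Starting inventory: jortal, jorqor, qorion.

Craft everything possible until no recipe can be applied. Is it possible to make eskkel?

eskkel would need halsel (Recipe 3), but halsel is never obtained.

No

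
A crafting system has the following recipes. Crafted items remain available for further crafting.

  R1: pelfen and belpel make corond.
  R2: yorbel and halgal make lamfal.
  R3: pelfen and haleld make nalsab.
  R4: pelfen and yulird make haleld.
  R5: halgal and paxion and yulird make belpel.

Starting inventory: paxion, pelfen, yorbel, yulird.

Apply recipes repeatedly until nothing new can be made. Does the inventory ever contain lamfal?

lamfal would need yorbel and halgal (R2), but halgal is never obtained.

No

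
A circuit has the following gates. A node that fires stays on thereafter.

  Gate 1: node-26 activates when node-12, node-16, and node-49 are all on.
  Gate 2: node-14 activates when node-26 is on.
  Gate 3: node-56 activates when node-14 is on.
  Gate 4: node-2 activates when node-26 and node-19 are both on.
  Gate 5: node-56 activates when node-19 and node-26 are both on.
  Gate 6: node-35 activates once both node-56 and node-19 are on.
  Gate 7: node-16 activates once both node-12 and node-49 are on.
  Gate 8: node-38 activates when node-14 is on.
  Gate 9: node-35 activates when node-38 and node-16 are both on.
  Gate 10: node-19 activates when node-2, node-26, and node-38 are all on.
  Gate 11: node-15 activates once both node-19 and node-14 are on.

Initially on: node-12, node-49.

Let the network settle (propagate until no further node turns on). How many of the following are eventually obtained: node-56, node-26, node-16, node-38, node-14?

node-12 and node-49 are on, so node-16 activates (Gate 7).
node-12, node-16, and node-49 are on, so node-26 activates (Gate 1).
Gate 2: node-26 on → node-14 on.
Gate 3: node-14 on → node-56 on.
Gate 8: node-14 on → node-38 on.
node-56: reached.
node-26: reached.
node-16: reached.
node-38: reached.
node-14: reached.
All 5 are reached.

5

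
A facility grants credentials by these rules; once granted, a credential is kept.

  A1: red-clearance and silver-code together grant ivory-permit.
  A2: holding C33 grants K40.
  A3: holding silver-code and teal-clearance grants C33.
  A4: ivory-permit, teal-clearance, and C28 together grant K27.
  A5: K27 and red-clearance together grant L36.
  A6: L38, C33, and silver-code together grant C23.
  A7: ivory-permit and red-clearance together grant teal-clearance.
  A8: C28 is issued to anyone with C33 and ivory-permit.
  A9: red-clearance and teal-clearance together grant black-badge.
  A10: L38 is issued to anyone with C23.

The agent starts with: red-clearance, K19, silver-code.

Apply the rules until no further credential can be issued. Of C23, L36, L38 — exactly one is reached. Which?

Holding red-clearance and silver-code grants ivory-permit (A1).
Holding ivory-permit and red-clearance grants teal-clearance (A7).
Holding silver-code and teal-clearance grants C33 (A3).
Holding C33 and ivory-permit grants C28 (A8).
Holding ivory-permit, teal-clearance, and C28 grants K27 (A4).
Holding K27 and red-clearance grants L36 (A5).
C23 would need L38, C33, and silver-code (A6), but L38 is never granted. L38 would need C23 (A10), but C23 is never granted.

L36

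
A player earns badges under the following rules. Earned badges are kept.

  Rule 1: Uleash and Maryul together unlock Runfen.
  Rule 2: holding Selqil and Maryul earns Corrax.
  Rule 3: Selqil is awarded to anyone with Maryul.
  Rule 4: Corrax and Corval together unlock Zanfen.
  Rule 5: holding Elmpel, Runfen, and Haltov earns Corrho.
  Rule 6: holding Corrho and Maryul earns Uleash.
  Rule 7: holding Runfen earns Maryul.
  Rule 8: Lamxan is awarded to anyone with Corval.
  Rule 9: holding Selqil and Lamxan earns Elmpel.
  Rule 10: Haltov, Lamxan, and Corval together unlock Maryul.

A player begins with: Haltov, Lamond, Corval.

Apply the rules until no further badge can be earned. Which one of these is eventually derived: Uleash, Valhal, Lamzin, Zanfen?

Zanfen

With Corval, Lamxan is earned (Rule 8).
With Haltov, Lamxan, and Corval, Maryul is earned (Rule 10).
With Maryul, Selqil is earned (Rule 3).
With Selqil and Maryul, Corrax is earned (Rule 2).
With Corrax and Corval, Zanfen is earned (Rule 4).
No rule produces Lamzin, and it is not given. No rule produces Valhal, and it is not given. Uleash would need Corrho and Maryul (Rule 6), but Corrho is never earned.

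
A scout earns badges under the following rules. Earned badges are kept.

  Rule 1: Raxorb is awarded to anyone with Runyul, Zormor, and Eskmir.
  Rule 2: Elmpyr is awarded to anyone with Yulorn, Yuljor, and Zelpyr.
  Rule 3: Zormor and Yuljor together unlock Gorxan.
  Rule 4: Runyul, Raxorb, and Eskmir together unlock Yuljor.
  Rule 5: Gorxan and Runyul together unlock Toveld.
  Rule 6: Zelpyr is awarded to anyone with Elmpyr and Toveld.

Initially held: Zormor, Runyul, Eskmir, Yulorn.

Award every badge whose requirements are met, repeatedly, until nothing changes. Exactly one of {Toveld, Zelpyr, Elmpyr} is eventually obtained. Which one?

With Runyul, Zormor, and Eskmir, Raxorb is earned (Rule 1).
With Runyul, Raxorb, and Eskmir, Yuljor is earned (Rule 4).
With Zormor and Yuljor, Gorxan is earned (Rule 3).
With Gorxan and Runyul, Toveld is earned (Rule 5).
Elmpyr would need Yulorn, Yuljor, and Zelpyr (Rule 2), but Zelpyr is never earned. Zelpyr would need Elmpyr and Toveld (Rule 6), but Elmpyr is never earned.

Toveld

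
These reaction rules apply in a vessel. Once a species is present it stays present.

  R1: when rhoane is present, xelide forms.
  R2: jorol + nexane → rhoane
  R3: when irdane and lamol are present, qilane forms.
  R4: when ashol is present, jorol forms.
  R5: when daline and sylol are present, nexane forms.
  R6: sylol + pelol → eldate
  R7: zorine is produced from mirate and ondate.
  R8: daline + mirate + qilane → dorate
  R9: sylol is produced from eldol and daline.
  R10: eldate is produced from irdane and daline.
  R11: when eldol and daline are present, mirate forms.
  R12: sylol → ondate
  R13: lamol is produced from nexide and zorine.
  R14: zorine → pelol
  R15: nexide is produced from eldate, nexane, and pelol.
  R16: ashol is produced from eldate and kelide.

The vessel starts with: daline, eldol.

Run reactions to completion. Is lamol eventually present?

eldol and daline present → sylol forms (R9).
eldol and daline present → mirate forms (R11).
sylol present → ondate forms (R12).
daline and sylol present → nexane forms (R5).
mirate and ondate present → zorine forms (R7).
zorine present → pelol forms (R14).
sylol and pelol present → eldate forms (R6).
eldate, nexane, and pelol present → nexide forms (R15).
nexide and zorine present → lamol forms (R13).

Yes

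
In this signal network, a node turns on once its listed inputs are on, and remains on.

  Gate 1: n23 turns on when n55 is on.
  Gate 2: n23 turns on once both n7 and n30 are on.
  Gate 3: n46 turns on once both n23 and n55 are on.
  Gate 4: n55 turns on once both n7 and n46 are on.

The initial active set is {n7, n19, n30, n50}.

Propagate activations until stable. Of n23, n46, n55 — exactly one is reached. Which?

n23

Gate 2: n7 and n30 on → n23 on.
n46 would need n23 and n55 (Gate 3), but n55 never turns on. n55 would need n7 and n46 (Gate 4), but n46 never turns on.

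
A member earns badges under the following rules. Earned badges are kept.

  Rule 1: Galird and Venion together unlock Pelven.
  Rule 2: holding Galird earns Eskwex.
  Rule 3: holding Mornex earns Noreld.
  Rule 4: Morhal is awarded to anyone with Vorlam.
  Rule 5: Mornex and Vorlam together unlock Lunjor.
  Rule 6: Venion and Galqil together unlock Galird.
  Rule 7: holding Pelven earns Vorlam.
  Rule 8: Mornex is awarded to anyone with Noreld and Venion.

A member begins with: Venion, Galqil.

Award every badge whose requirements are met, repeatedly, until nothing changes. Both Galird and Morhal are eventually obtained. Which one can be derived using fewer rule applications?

Galird: With Venion and Galqil, Galird is earned (Rule 6). [1 rule application]
Morhal: With Venion and Galqil, Galird is earned (Rule 6). With Galird and Venion, Pelven is earned (Rule 1). With Pelven, Vorlam is earned (Rule 7). With Vorlam, Morhal is earned (Rule 4). [4 rule applications]
Galird needs fewer.

Galird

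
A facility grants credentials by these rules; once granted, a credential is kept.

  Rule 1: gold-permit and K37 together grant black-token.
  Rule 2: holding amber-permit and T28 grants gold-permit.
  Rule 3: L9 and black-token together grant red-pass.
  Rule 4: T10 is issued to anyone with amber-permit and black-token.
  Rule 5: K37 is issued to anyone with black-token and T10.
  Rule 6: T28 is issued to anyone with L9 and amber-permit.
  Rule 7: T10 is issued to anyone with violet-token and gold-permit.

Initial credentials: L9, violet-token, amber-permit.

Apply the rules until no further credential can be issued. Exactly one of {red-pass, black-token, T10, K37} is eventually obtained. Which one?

T10

Holding L9 and amber-permit grants T28 (Rule 6).
Holding amber-permit and T28 grants gold-permit (Rule 2).
Holding violet-token and gold-permit grants T10 (Rule 7).
red-pass would need L9 and black-token (Rule 3), but black-token is never granted. black-token would need gold-permit and K37 (Rule 1), but K37 is never granted. K37 would need black-token and T10 (Rule 5), but black-token is never granted.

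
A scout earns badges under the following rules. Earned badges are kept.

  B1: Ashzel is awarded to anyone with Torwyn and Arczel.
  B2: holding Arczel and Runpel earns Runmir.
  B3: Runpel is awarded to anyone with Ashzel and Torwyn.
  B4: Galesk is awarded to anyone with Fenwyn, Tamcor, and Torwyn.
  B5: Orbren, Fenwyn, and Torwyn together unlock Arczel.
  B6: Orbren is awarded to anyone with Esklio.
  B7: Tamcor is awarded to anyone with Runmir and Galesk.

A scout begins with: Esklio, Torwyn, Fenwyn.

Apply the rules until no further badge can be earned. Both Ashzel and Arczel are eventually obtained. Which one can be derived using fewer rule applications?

Arczel: With Esklio, Orbren is earned (B6). With Orbren, Fenwyn, and Torwyn, Arczel is earned (B5). [2 rule applications]
Ashzel: With Esklio, Orbren is earned (B6). With Orbren, Fenwyn, and Torwyn, Arczel is earned (B5). With Torwyn and Arczel, Ashzel is earned (B1). [3 rule applications]
Arczel needs fewer.

Arczel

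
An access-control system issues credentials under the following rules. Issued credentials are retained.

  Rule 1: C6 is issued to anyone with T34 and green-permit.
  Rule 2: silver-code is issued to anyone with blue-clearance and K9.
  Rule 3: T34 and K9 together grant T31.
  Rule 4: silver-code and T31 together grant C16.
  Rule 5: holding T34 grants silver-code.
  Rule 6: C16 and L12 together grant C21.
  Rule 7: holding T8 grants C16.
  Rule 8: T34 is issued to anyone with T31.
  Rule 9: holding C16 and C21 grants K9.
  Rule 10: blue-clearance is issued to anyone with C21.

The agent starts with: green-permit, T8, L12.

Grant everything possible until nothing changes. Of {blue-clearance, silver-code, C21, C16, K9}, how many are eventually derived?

Holding T8 grants C16 (Rule 7).
Holding C16 and L12 grants C21 (Rule 6).
Holding C21 grants blue-clearance (Rule 10).
Holding C16 and C21 grants K9 (Rule 9).
Holding blue-clearance and K9 grants silver-code (Rule 2).
blue-clearance: reached.
silver-code: reached.
C21: reached.
C16: reached.
K9: reached.
All 5 are reached.

5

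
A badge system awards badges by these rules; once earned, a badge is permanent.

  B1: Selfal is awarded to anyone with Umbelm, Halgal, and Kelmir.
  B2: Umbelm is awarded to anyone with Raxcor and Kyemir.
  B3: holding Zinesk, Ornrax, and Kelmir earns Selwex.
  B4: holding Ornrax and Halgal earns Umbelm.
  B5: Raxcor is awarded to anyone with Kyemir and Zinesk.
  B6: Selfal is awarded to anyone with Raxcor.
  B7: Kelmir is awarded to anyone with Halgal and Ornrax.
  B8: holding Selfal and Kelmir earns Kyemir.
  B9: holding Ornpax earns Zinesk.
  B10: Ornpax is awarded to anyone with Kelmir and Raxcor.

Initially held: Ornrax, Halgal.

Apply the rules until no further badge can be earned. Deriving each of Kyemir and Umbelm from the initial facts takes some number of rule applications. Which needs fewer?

Umbelm: With Ornrax and Halgal, Umbelm is earned (B4). [1 rule application]
Kyemir: With Halgal and Ornrax, Kelmir is earned (B7). With Ornrax and Halgal, Umbelm is earned (B4). With Umbelm, Halgal, and Kelmir, Selfal is earned (B1). With Selfal and Kelmir, Kyemir is earned (B8). [4 rule applications]
Umbelm needs fewer.

Umbelm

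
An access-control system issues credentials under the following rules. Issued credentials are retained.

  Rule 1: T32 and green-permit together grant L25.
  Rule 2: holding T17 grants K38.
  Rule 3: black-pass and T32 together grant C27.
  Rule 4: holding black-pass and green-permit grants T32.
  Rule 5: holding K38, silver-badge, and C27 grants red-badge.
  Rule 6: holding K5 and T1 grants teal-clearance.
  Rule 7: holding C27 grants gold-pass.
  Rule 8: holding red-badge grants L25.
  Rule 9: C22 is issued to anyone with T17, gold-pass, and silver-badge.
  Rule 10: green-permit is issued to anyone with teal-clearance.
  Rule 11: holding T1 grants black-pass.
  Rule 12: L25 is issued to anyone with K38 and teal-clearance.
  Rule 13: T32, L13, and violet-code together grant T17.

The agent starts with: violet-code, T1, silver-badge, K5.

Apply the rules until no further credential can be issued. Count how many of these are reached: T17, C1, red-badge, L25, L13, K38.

1

Holding T1 grants black-pass (Rule 11).
Holding K5 and T1 grants teal-clearance (Rule 6).
Holding teal-clearance grants green-permit (Rule 10).
Holding black-pass and green-permit grants T32 (Rule 4).
Holding T32 and green-permit grants L25 (Rule 1).
T17 would need T32, L13, and violet-code (Rule 13), but L13 is never granted.
No rule produces C1, and it is not given.
red-badge would need K38, silver-badge, and C27 (Rule 5), but K38 is never granted.
L25: reached.
No rule produces L13, and it is not given.
K38 would need T17 (Rule 2), but T17 is never granted.
Reached: L25 — 1 of the 6.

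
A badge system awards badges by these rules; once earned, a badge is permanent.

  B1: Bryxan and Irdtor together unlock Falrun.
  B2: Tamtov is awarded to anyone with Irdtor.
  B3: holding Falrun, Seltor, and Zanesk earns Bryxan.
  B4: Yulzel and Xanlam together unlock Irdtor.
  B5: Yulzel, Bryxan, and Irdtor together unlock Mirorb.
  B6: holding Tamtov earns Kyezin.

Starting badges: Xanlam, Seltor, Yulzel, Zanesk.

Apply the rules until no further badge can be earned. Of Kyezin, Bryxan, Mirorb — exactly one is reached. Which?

With Yulzel and Xanlam, Irdtor is earned (B4).
With Irdtor, Tamtov is earned (B2).
With Tamtov, Kyezin is earned (B6).
Mirorb would need Yulzel, Bryxan, and Irdtor (B5), but Bryxan is never earned. Bryxan would need Falrun, Seltor, and Zanesk (B3), but Falrun is never earned.

Kyezin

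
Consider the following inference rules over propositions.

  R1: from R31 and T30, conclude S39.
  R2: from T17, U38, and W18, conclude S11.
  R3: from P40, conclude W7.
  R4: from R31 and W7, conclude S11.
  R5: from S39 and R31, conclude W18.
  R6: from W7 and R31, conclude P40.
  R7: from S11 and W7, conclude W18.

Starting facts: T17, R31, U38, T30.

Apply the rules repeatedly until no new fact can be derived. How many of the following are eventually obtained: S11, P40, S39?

From R31 and T30, R1 gives S39.
From S39 and R31, R5 gives W18.
From T17, U38, and W18, R2 gives S11.
S11: reached.
P40 would need W7 and R31 (R6), but W7 is never established.
S39: reached.
Reached: S11 and S39 — 2 of the 3.

2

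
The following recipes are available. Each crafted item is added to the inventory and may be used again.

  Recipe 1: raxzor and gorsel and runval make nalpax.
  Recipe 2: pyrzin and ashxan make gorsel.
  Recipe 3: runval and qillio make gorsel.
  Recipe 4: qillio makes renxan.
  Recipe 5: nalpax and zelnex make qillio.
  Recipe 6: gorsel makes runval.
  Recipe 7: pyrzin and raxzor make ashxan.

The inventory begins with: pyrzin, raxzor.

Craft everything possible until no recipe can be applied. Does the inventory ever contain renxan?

renxan would need qillio (Recipe 4), but qillio is never obtained.

No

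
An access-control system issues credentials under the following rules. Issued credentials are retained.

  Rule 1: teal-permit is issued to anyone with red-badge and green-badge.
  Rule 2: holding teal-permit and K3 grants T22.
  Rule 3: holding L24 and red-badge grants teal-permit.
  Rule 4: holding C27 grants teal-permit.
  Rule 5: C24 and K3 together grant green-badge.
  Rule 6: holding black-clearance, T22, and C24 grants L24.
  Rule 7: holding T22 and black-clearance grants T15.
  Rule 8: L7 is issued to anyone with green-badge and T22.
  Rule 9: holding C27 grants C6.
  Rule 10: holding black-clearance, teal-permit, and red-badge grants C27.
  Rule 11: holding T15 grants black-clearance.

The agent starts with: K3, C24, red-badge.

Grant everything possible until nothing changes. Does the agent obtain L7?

Holding C24 and K3 grants green-badge (Rule 5).
Holding red-badge and green-badge grants teal-permit (Rule 1).
Holding teal-permit and K3 grants T22 (Rule 2).
Holding green-badge and T22 grants L7 (Rule 8).

Yes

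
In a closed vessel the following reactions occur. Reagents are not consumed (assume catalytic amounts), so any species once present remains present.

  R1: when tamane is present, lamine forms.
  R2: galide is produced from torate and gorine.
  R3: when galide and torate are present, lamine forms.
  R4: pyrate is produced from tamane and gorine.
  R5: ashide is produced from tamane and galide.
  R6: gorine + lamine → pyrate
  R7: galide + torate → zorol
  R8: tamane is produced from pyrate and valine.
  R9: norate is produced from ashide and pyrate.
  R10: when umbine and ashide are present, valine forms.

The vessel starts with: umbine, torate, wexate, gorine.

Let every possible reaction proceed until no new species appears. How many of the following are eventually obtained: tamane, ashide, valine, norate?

0

tamane would need pyrate and valine (R8), but valine never forms.
ashide would need tamane and galide (R5), but tamane never forms.
valine would need umbine and ashide (R10), but ashide never forms.
norate would need ashide and pyrate (R9), but ashide never forms.
None of the 4 are reached.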